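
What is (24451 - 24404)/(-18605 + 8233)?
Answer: -47/10372 ≈ -0.0045314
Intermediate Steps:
(24451 - 24404)/(-18605 + 8233) = 47/(-10372) = 47*(-1/10372) = -47/10372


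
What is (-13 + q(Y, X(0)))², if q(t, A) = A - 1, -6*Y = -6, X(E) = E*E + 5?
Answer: 81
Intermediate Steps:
X(E) = 5 + E² (X(E) = E² + 5 = 5 + E²)
Y = 1 (Y = -⅙*(-6) = 1)
q(t, A) = -1 + A
(-13 + q(Y, X(0)))² = (-13 + (-1 + (5 + 0²)))² = (-13 + (-1 + (5 + 0)))² = (-13 + (-1 + 5))² = (-13 + 4)² = (-9)² = 81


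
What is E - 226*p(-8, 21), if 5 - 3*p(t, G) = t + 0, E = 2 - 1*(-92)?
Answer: -2656/3 ≈ -885.33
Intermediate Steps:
E = 94 (E = 2 + 92 = 94)
p(t, G) = 5/3 - t/3 (p(t, G) = 5/3 - (t + 0)/3 = 5/3 - t/3)
E - 226*p(-8, 21) = 94 - 226*(5/3 - ⅓*(-8)) = 94 - 226*(5/3 + 8/3) = 94 - 226*13/3 = 94 - 2938/3 = -2656/3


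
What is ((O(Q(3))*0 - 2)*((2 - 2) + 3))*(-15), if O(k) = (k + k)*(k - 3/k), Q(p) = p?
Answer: 90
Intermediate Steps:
O(k) = 2*k*(k - 3/k) (O(k) = (2*k)*(k - 3/k) = 2*k*(k - 3/k))
((O(Q(3))*0 - 2)*((2 - 2) + 3))*(-15) = (((-6 + 2*3²)*0 - 2)*((2 - 2) + 3))*(-15) = (((-6 + 2*9)*0 - 2)*(0 + 3))*(-15) = (((-6 + 18)*0 - 2)*3)*(-15) = ((12*0 - 2)*3)*(-15) = ((0 - 2)*3)*(-15) = -2*3*(-15) = -6*(-15) = 90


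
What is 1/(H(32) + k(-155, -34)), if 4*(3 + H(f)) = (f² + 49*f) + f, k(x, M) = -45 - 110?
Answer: 1/498 ≈ 0.0020080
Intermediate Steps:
k(x, M) = -155
H(f) = -3 + f²/4 + 25*f/2 (H(f) = -3 + ((f² + 49*f) + f)/4 = -3 + (f² + 50*f)/4 = -3 + (f²/4 + 25*f/2) = -3 + f²/4 + 25*f/2)
1/(H(32) + k(-155, -34)) = 1/((-3 + (¼)*32² + (25/2)*32) - 155) = 1/((-3 + (¼)*1024 + 400) - 155) = 1/((-3 + 256 + 400) - 155) = 1/(653 - 155) = 1/498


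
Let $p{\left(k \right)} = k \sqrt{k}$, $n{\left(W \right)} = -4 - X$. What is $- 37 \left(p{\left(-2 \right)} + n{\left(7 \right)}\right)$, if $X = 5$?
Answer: $333 + 74 i \sqrt{2} \approx 333.0 + 104.65 i$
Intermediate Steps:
$n{\left(W \right)} = -9$ ($n{\left(W \right)} = -4 - 5 = -9$)
$p{\left(k \right)} = k^{\frac{3}{2}}$
$- 37 \left(p{\left(-2 \right)} + n{\left(7 \right)}\right) = - 37 \left(\left(-2\right)^{\frac{3}{2}} - 9\right) = - 37 \left(- 2 i \sqrt{2} - 9\right) = - 37 \left(-9 - 2 i \sqrt{2}\right) = 333 + 74 i \sqrt{2}$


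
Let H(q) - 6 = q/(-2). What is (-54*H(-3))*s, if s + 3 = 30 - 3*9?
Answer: 0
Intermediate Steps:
s = 0 (s = -3 + (30 - 3*9) = -3 + (30 - 27) = -3 + 3 = 0)
H(q) = 6 - q/2 (H(q) = 6 + q/(-2) = 6 + q*(-½) = 6 - q/2)
(-54*H(-3))*s = -54*(6 - ½*(-3))*0 = -54*(6 + 3/2)*0 = -54*15/2*0 = -405*0 = 0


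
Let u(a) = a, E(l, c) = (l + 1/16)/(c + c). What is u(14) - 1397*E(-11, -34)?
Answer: -229243/1088 ≈ -210.70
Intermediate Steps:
E(l, c) = (1/16 + l)/(2*c) (E(l, c) = (l + 1/16)/((2*c)) = (1/16 + l)*(1/(2*c)) = (1/16 + l)/(2*c))
u(14) - 1397*E(-11, -34) = 14 - 1397*(1 + 16*(-11))/(32*(-34)) = 14 - 1397*(-1)*(1 - 176)/(32*34) = 14 - 1397*(-1)*(-175)/(32*34) = 14 - 1397*175/1088 = 14 - 244475/1088 = -229243/1088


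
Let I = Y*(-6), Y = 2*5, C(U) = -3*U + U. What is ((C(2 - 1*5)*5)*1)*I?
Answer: -1800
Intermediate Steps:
C(U) = -2*U
Y = 10
I = -60 (I = 10*(-6) = -60)
((C(2 - 1*5)*5)*1)*I = ((-2*(2 - 1*5)*5)*1)*(-60) = ((-2*(2 - 5)*5)*1)*(-60) = ((-2*(-3)*5)*1)*(-60) = ((6*5)*1)*(-60) = (30*1)*(-60) = 30*(-60) = -1800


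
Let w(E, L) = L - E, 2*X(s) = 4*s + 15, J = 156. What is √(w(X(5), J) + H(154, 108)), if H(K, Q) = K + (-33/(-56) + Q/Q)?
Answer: √230566/28 ≈ 17.149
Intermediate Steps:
H(K, Q) = 89/56 + K (H(K, Q) = K + (-33*(-1/56) + 1) = K + (33/56 + 1) = K + 89/56 = 89/56 + K)
X(s) = 15/2 + 2*s (X(s) = (4*s + 15)/2 = (15 + 4*s)/2 = 15/2 + 2*s)
√(w(X(5), J) + H(154, 108)) = √((156 - (15/2 + 2*5)) + (89/56 + 154)) = √((156 - (15/2 + 10)) + 8713/56) = √((156 - 1*35/2) + 8713/56) = √((156 - 35/2) + 8713/56) = √(277/2 + 8713/56) = √(16469/56) = √230566/28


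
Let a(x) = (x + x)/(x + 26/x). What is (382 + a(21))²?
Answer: 32139884176/218089 ≈ 1.4737e+5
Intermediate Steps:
a(x) = 2*x/(x + 26/x) (a(x) = (2*x)/(x + 26/x) = 2*x/(x + 26/x))
(382 + a(21))² = (382 + 2*21²/(26 + 21²))² = (382 + 2*441/(26 + 441))² = (382 + 2*441/467)² = (382 + 2*441*(1/467))² = (382 + 882/467)² = (179276/467)² = 32139884176/218089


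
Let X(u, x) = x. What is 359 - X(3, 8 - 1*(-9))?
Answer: 342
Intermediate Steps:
359 - X(3, 8 - 1*(-9)) = 359 - (8 - 1*(-9)) = 359 - (8 + 9) = 359 - 1*17 = 359 - 17 = 342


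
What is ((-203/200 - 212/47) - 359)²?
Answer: 11741183224681/88360000 ≈ 1.3288e+5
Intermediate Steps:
((-203/200 - 212/47) - 359)² = (-51941/9400 - 359)² = (-3426541/9400)² = 11741183224681/88360000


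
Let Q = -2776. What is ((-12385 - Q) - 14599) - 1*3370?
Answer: -27578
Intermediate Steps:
((-12385 - Q) - 14599) - 1*3370 = ((-12385 - 1*(-2776)) - 14599) - 1*3370 = ((-12385 + 2776) - 14599) - 3370 = (-9609 - 14599) - 3370 = -24208 - 3370 = -27578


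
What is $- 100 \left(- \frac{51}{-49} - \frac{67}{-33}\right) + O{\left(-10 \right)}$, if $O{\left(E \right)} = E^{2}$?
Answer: $- \frac{334900}{1617} \approx -207.11$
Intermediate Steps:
$- 100 \left(- \frac{51}{-49} - \frac{67}{-33}\right) + O{\left(-10 \right)} = - 100 \left(- \frac{51}{-49} - \frac{67}{-33}\right) + \left(-10\right)^{2} = - 100 \left(\left(-51\right) \left(- \frac{1}{49}\right) - - \frac{67}{33}\right) + 100 = - 100 \left(\frac{51}{49} + \frac{67}{33}\right) + 100 = \left(-100\right) \frac{4966}{1617} + 100 = - \frac{496600}{1617} + 100 = - \frac{334900}{1617}$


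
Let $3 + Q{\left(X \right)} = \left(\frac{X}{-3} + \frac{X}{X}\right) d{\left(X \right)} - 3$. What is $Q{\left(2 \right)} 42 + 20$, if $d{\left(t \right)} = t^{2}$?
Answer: $-176$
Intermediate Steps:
$Q{\left(X \right)} = -6 + X^{2} \left(1 - \frac{X}{3}\right)$ ($Q{\left(X \right)} = -3 + \left(\left(\frac{X}{-3} + \frac{X}{X}\right) X^{2} - 3\right) = -3 + \left(\left(X \left(- \frac{1}{3}\right) + 1\right) X^{2} - 3\right) = -3 + \left(\left(- \frac{X}{3} + 1\right) X^{2} - 3\right) = -3 + \left(\left(1 - \frac{X}{3}\right) X^{2} - 3\right) = -3 + \left(X^{2} \left(1 - \frac{X}{3}\right) - 3\right) = -3 + \left(-3 + X^{2} \left(1 - \frac{X}{3}\right)\right) = -6 + X^{2} \left(1 - \frac{X}{3}\right)$)
$Q{\left(2 \right)} 42 + 20 = \left(-6 + 2^{2} - \frac{2^{3}}{3}\right) 42 + 20 = \left(-6 + 4 - \frac{8}{3}\right) 42 + 20 = \left(- \frac{14}{3}\right) 42 + 20 = -196 + 20 = -176$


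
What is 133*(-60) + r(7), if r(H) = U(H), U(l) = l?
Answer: -7973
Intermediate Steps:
r(H) = H
133*(-60) + r(7) = 133*(-60) + 7 = -7980 + 7 = -7973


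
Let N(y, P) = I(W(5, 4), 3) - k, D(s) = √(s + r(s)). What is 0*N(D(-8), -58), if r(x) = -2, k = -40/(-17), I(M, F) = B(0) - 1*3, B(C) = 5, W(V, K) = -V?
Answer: 0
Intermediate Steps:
I(M, F) = 2 (I(M, F) = 5 - 1*3 = 5 - 3 = 2)
k = 40/17 (k = -40*(-1/17) = 40/17 ≈ 2.3529)
D(s) = √(-2 + s) (D(s) = √(s - 2) = √(-2 + s))
N(y, P) = -6/17 (N(y, P) = 2 - 1*40/17 = 2 - 40/17 = -6/17)
0*N(D(-8), -58) = 0*(-6/17) = 0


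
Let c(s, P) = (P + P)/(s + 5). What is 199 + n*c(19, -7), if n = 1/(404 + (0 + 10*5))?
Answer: 1084145/5448 ≈ 199.00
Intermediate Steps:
c(s, P) = 2*P/(5 + s) (c(s, P) = (2*P)/(5 + s) = 2*P/(5 + s))
n = 1/454 (n = 1/(404 + (0 + 50)) = 1/(404 + 50) = 1/454 ≈ 0.0022026)
199 + n*c(19, -7) = 199 + (2*(-7)/(5 + 19))/454 = 199 + (2*(-7)/24)/454 = 199 + (2*(-7)*(1/24))/454 = 199 + (1/454)*(-7/12) = 199 - 7/5448 = 1084145/5448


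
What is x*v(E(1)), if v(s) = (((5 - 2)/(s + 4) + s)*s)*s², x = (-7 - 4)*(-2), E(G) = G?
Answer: 176/5 ≈ 35.200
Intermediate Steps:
x = 22 (x = -11*(-2) = 22)
v(s) = s³*(s + 3/(4 + s)) (v(s) = ((3/(4 + s) + s)*s)*s² = ((s + 3/(4 + s))*s)*s² = (s*(s + 3/(4 + s)))*s² = s³*(s + 3/(4 + s)))
x*v(E(1)) = 22*(1³*(3 + 1² + 4*1)/(4 + 1)) = 22*(1*(3 + 1 + 4)/5) = 22*(1*(⅕)*8) = 22*(8/5) = 176/5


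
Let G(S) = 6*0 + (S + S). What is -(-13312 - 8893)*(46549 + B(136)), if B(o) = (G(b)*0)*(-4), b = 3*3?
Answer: 1033620545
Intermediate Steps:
b = 9
G(S) = 2*S (G(S) = 0 + 2*S = 2*S)
B(o) = 0 (B(o) = ((2*9)*0)*(-4) = (18*0)*(-4) = 0*(-4) = 0)
-(-13312 - 8893)*(46549 + B(136)) = -(-13312 - 8893)*(46549 + 0) = -(-22205)*46549 = -1*(-1033620545) = 1033620545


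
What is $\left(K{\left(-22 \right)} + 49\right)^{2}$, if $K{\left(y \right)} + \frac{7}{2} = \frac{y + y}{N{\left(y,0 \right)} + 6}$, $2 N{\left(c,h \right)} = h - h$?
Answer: $\frac{52441}{36} \approx 1456.7$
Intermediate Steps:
$N{\left(c,h \right)} = 0$ ($N{\left(c,h \right)} = \frac{h - h}{2} = \frac{1}{2} \cdot 0 = 0$)
$K{\left(y \right)} = - \frac{7}{2} + \frac{y}{3}$ ($K{\left(y \right)} = - \frac{7}{2} + \frac{y + y}{0 + 6} = - \frac{7}{2} + \frac{2 y}{6} = - \frac{7}{2} + 2 y \frac{1}{6} = - \frac{7}{2} + \frac{y}{3}$)
$\left(K{\left(-22 \right)} + 49\right)^{2} = \left(\left(- \frac{7}{2} + \frac{1}{3} \left(-22\right)\right) + 49\right)^{2} = \left(\left(- \frac{7}{2} - \frac{22}{3}\right) + 49\right)^{2} = \left(- \frac{65}{6} + 49\right)^{2} = \left(\frac{229}{6}\right)^{2} = \frac{52441}{36}$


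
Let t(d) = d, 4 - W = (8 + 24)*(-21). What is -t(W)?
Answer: -676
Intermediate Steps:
W = 676 (W = 4 - (8 + 24)*(-21) = 4 - 32*(-21) = 4 - 1*(-672) = 4 + 672 = 676)
-t(W) = -1*676 = -676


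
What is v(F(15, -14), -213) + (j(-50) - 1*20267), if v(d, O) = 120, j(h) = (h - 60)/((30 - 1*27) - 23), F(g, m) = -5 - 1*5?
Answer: -40283/2 ≈ -20142.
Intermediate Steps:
F(g, m) = -10 (F(g, m) = -5 - 5 = -10)
j(h) = 3 - h/20 (j(h) = (-60 + h)/((30 - 27) - 23) = (-60 + h)/(3 - 23) = (-60 + h)/(-20) = (-60 + h)*(-1/20) = 3 - h/20)
v(F(15, -14), -213) + (j(-50) - 1*20267) = 120 + ((3 - 1/20*(-50)) - 1*20267) = 120 + ((3 + 5/2) - 20267) = 120 + (11/2 - 20267) = 120 - 40523/2 = -40283/2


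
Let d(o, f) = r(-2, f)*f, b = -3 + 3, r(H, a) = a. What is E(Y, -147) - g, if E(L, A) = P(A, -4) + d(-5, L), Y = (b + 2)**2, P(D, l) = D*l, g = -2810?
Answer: 3414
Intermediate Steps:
b = 0
d(o, f) = f**2 (d(o, f) = f*f = f**2)
Y = 4 (Y = (0 + 2)**2 = 2**2 = 4)
E(L, A) = L**2 - 4*A (E(L, A) = A*(-4) + L**2 = -4*A + L**2 = L**2 - 4*A)
E(Y, -147) - g = (4**2 - 4*(-147)) - 1*(-2810) = (16 + 588) + 2810 = 604 + 2810 = 3414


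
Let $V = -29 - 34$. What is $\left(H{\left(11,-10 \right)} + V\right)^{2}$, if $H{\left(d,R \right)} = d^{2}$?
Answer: $3364$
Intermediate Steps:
$V = -63$
$\left(H{\left(11,-10 \right)} + V\right)^{2} = \left(11^{2} - 63\right)^{2} = \left(121 - 63\right)^{2} = 58^{2} = 3364$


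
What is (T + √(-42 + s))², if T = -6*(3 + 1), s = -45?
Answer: (24 - I*√87)² ≈ 489.0 - 447.71*I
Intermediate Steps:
T = -24 (T = -6*4 = -24)
(T + √(-42 + s))² = (-24 + √(-42 - 45))² = (-24 + √(-87))² = (-24 + I*√87)²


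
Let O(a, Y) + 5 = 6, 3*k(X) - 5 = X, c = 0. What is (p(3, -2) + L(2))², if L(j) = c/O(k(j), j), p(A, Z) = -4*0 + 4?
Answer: 16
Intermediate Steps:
p(A, Z) = 4 (p(A, Z) = 0 + 4 = 4)
k(X) = 5/3 + X/3
O(a, Y) = 1 (O(a, Y) = -5 + 6 = 1)
L(j) = 0 (L(j) = 0/1 = 0*1 = 0)
(p(3, -2) + L(2))² = (4 + 0)² = 4² = 16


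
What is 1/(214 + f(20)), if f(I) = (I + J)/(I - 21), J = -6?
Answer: 1/200 ≈ 0.0050000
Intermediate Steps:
f(I) = (-6 + I)/(-21 + I) (f(I) = (I - 6)/(I - 21) = (-6 + I)/(-21 + I))
1/(214 + f(20)) = 1/(214 + (-6 + 20)/(-21 + 20)) = 1/(214 + 14/(-1)) = 1/(214 - 1*14) = 1/(214 - 14) = 1/200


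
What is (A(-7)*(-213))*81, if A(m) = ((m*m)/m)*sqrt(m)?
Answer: 120771*I*sqrt(7) ≈ 3.1953e+5*I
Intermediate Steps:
A(m) = m**(3/2) (A(m) = (m**2/m)*sqrt(m) = m*sqrt(m) = m**(3/2))
(A(-7)*(-213))*81 = ((-7)**(3/2)*(-213))*81 = (-7*I*sqrt(7)*(-213))*81 = (1491*I*sqrt(7))*81 = 120771*I*sqrt(7)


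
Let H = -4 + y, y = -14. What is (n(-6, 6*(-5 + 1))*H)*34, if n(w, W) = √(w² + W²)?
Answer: -3672*√17 ≈ -15140.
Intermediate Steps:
n(w, W) = √(W² + w²)
H = -18 (H = -4 - 14 = -18)
(n(-6, 6*(-5 + 1))*H)*34 = (√((6*(-5 + 1))² + (-6)²)*(-18))*34 = (√((6*(-4))² + 36)*(-18))*34 = (√((-24)² + 36)*(-18))*34 = (√(576 + 36)*(-18))*34 = (√612*(-18))*34 = ((6*√17)*(-18))*34 = -108*√17*34 = -3672*√17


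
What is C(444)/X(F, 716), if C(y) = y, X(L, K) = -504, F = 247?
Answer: -37/42 ≈ -0.88095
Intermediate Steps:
C(444)/X(F, 716) = 444/(-504) = 444*(-1/504) = -37/42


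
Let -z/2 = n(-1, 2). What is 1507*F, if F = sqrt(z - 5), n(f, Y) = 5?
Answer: 1507*I*sqrt(15) ≈ 5836.6*I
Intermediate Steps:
z = -10 (z = -2*5 = -10)
F = I*sqrt(15) (F = sqrt(-10 - 5) = sqrt(-15) = I*sqrt(15) ≈ 3.873*I)
1507*F = 1507*(I*sqrt(15)) = 1507*I*sqrt(15)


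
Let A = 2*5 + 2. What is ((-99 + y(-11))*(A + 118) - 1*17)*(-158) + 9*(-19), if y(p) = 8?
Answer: 1871655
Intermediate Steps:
A = 12 (A = 10 + 2 = 12)
((-99 + y(-11))*(A + 118) - 1*17)*(-158) + 9*(-19) = ((-99 + 8)*(12 + 118) - 1*17)*(-158) + 9*(-19) = (-91*130 - 17)*(-158) - 171 = (-11830 - 17)*(-158) - 171 = -11847*(-158) - 171 = 1871826 - 171 = 1871655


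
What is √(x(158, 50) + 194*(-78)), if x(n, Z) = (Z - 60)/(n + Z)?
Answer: 7*I*√835042/52 ≈ 123.01*I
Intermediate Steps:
x(n, Z) = (-60 + Z)/(Z + n)
√(x(158, 50) + 194*(-78)) = √((-60 + 50)/(50 + 158) + 194*(-78)) = √(-10/208 - 15132) = √((1/208)*(-10) - 15132) = √(-5/104 - 15132) = √(-1573733/104) = 7*I*√835042/52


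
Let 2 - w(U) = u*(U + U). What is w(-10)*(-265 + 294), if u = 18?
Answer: 10498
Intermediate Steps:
w(U) = 2 - 36*U (w(U) = 2 - 18*(U + U) = 2 - 18*2*U = 2 - 36*U)
w(-10)*(-265 + 294) = (2 - 36*(-10))*(-265 + 294) = (2 + 360)*29 = 362*29 = 10498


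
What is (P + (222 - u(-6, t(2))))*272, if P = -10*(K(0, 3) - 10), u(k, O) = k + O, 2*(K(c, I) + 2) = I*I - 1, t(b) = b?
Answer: 83232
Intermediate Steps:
K(c, I) = -5/2 + I²/2 (K(c, I) = -2 + (I*I - 1)/2 = -2 + (I² - 1)/2 = -2 + (-1 + I²)/2 = -2 + (-½ + I²/2) = -5/2 + I²/2)
u(k, O) = O + k
P = 80 (P = -10*((-5/2 + (½)*3²) - 10) = -10*((-5/2 + (½)*9) - 10) = -10*((-5/2 + 9/2) - 10) = -10*(2 - 10) = -10*(-8) = 80)
(P + (222 - u(-6, t(2))))*272 = (80 + (222 - (2 - 6)))*272 = (80 + (222 - 1*(-4)))*272 = (80 + (222 + 4))*272 = (80 + 226)*272 = 306*272 = 83232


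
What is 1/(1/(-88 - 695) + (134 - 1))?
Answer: 783/104138 ≈ 0.0075189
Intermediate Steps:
1/(1/(-88 - 695) + (134 - 1)) = 1/(1/(-783) + 133) = 1/(-1/783 + 133) = 1/(104138/783) = 783/104138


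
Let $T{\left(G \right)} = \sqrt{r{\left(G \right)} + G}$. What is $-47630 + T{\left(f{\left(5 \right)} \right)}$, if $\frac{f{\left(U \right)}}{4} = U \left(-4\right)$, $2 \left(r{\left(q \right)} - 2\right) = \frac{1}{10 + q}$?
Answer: $-47630 + \frac{i \sqrt{382235}}{70} \approx -47630.0 + 8.8322 i$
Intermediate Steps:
$r{\left(q \right)} = 2 + \frac{1}{2 \left(10 + q\right)}$
$f{\left(U \right)} = - 16 U$ ($f{\left(U \right)} = 4 U \left(-4\right) = 4 \left(- 4 U\right) = - 16 U$)
$T{\left(G \right)} = \sqrt{G + \frac{41 + 4 G}{2 \left(10 + G\right)}}$ ($T{\left(G \right)} = \sqrt{\frac{41 + 4 G}{2 \left(10 + G\right)} + G} = \sqrt{G + \frac{41 + 4 G}{2 \left(10 + G\right)}}$)
$-47630 + T{\left(f{\left(5 \right)} \right)} = -47630 + \frac{\sqrt{2} \sqrt{\frac{41 + 2 \left(\left(-16\right) 5\right)^{2} + 24 \left(\left(-16\right) 5\right)}{10 - 80}}}{2} = -47630 + \frac{\sqrt{2} \sqrt{\frac{41 + 2 \left(-80\right)^{2} + 24 \left(-80\right)}{10 - 80}}}{2} = -47630 + \frac{\sqrt{2} \sqrt{\frac{41 + 2 \cdot 6400 - 1920}{-70}}}{2} = -47630 + \frac{\sqrt{2} \sqrt{- \frac{41 + 12800 - 1920}{70}}}{2} = -47630 + \frac{\sqrt{2} \sqrt{\left(- \frac{1}{70}\right) 10921}}{2} = -47630 + \frac{\sqrt{2} \sqrt{- \frac{10921}{70}}}{2} = -47630 + \frac{\sqrt{2} \frac{i \sqrt{764470}}{70}}{2} = -47630 + \frac{i \sqrt{382235}}{70}$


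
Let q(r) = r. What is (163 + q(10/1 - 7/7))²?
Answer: 29584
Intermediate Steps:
(163 + q(10/1 - 7/7))² = (163 + (10/1 - 7/7))² = (163 + (10*1 - 7*⅐))² = (163 + (10 - 1))² = (163 + 9)² = 172² = 29584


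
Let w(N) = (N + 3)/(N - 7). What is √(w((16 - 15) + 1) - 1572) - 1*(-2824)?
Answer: 2824 + 11*I*√13 ≈ 2824.0 + 39.661*I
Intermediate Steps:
w(N) = (3 + N)/(-7 + N)
√(w((16 - 15) + 1) - 1572) - 1*(-2824) = √((3 + ((16 - 15) + 1))/(-7 + ((16 - 15) + 1)) - 1572) - 1*(-2824) = √((3 + (1 + 1))/(-7 + (1 + 1)) - 1572) + 2824 = √((3 + 2)/(-7 + 2) - 1572) + 2824 = √(5/(-5) - 1572) + 2824 = √(-⅕*5 - 1572) + 2824 = √(-1 - 1572) + 2824 = √(-1573) + 2824 = 11*I*√13 + 2824 = 2824 + 11*I*√13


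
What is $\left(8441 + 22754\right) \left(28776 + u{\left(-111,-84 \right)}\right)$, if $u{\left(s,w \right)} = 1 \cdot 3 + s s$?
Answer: $1282114500$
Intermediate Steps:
$u{\left(s,w \right)} = 3 + s^{2}$
$\left(8441 + 22754\right) \left(28776 + u{\left(-111,-84 \right)}\right) = \left(8441 + 22754\right) \left(28776 + \left(3 + \left(-111\right)^{2}\right)\right) = 31195 \left(28776 + \left(3 + 12321\right)\right) = 31195 \left(28776 + 12324\right) = 31195 \cdot 41100 = 1282114500$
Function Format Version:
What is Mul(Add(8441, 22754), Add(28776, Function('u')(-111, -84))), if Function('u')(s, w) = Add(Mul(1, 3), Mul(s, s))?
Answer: 1282114500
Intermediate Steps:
Function('u')(s, w) = Add(3, Pow(s, 2))
Mul(Add(8441, 22754), Add(28776, Function('u')(-111, -84))) = Mul(Add(8441, 22754), Add(28776, Add(3, Pow(-111, 2)))) = Mul(31195, Add(28776, Add(3, 12321))) = Mul(31195, Add(28776, 12324)) = Mul(31195, 41100) = 1282114500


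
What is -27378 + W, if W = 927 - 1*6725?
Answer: -33176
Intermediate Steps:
W = -5798 (W = 927 - 6725 = -5798)
-27378 + W = -27378 - 5798 = -33176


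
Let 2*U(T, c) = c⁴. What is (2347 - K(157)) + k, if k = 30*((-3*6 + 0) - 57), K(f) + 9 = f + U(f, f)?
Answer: -607573303/2 ≈ -3.0379e+8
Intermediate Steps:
U(T, c) = c⁴/2
K(f) = -9 + f + f⁴/2 (K(f) = -9 + (f + f⁴/2) = -9 + f + f⁴/2)
k = -2250 (k = 30*((-18 + 0) - 57) = 30*(-18 - 57) = 30*(-75) = -2250)
(2347 - K(157)) + k = (2347 - (-9 + 157 + (½)*157⁴)) - 2250 = (2347 - (-9 + 157 + (½)*607573201)) - 2250 = (2347 - (-9 + 157 + 607573201/2)) - 2250 = (2347 - 1*607573497/2) - 2250 = (2347 - 607573497/2) - 2250 = -607568803/2 - 2250 = -607573303/2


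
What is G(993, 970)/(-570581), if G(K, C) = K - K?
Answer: 0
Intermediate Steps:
G(K, C) = 0
G(993, 970)/(-570581) = 0/(-570581) = 0*(-1/570581) = 0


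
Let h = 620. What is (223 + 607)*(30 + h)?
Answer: 539500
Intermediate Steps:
(223 + 607)*(30 + h) = (223 + 607)*(30 + 620) = 830*650 = 539500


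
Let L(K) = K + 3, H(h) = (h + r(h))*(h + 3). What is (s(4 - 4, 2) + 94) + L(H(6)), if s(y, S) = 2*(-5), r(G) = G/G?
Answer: 150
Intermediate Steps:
r(G) = 1
H(h) = (1 + h)*(3 + h) (H(h) = (h + 1)*(h + 3) = (1 + h)*(3 + h))
L(K) = 3 + K
s(y, S) = -10
(s(4 - 4, 2) + 94) + L(H(6)) = (-10 + 94) + (3 + (3 + 6² + 4*6)) = 84 + (3 + (3 + 36 + 24)) = 84 + (3 + 63) = 84 + 66 = 150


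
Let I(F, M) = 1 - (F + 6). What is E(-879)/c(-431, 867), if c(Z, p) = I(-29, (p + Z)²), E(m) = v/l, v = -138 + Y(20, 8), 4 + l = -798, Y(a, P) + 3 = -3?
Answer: 3/401 ≈ 0.0074813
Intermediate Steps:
Y(a, P) = -6 (Y(a, P) = -3 - 3 = -6)
l = -802 (l = -4 - 798 = -802)
v = -144 (v = -138 - 6 = -144)
E(m) = 72/401 (E(m) = -144/(-802) = -144*(-1/802) = 72/401)
I(F, M) = -5 - F (I(F, M) = 1 - (6 + F) = 1 + (-6 - F) = -5 - F)
c(Z, p) = 24 (c(Z, p) = -5 - 1*(-29) = -5 + 29 = 24)
E(-879)/c(-431, 867) = (72/401)/24 = (72/401)*(1/24) = 3/401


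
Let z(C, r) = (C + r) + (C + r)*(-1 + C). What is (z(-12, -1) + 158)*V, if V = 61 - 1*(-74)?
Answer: 42390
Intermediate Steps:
z(C, r) = C + r + (-1 + C)*(C + r) (z(C, r) = (C + r) + (-1 + C)*(C + r) = C + r + (-1 + C)*(C + r))
V = 135 (V = 61 + 74 = 135)
(z(-12, -1) + 158)*V = (-12*(-12 - 1) + 158)*135 = (-12*(-13) + 158)*135 = (156 + 158)*135 = 314*135 = 42390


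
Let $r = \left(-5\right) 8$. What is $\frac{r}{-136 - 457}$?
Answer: $\frac{40}{593} \approx 0.067454$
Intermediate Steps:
$r = -40$
$\frac{r}{-136 - 457} = - \frac{40}{-136 - 457} = - \frac{40}{-593} = \left(-40\right) \left(- \frac{1}{593}\right) = \frac{40}{593}$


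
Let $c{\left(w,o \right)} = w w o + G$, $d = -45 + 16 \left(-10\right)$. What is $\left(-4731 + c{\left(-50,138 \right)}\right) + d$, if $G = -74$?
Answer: $339990$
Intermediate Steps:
$d = -205$ ($d = -45 - 160 = -205$)
$c{\left(w,o \right)} = -74 + o w^{2}$ ($c{\left(w,o \right)} = w w o - 74 = w^{2} o - 74 = o w^{2} - 74 = -74 + o w^{2}$)
$\left(-4731 + c{\left(-50,138 \right)}\right) + d = \left(-4731 - \left(74 - 138 \left(-50\right)^{2}\right)\right) - 205 = \left(-4731 + \left(-74 + 138 \cdot 2500\right)\right) - 205 = \left(-4731 + \left(-74 + 345000\right)\right) - 205 = \left(-4731 + 344926\right) - 205 = 340195 - 205 = 339990$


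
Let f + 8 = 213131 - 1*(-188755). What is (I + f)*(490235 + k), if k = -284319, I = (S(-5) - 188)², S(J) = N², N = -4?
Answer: 88844929192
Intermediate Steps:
f = 401878 (f = -8 + (213131 - 1*(-188755)) = -8 + (213131 + 188755) = -8 + 401886 = 401878)
S(J) = 16 (S(J) = (-4)² = 16)
I = 29584 (I = (16 - 188)² = (-172)² = 29584)
(I + f)*(490235 + k) = (29584 + 401878)*(490235 - 284319) = 431462*205916 = 88844929192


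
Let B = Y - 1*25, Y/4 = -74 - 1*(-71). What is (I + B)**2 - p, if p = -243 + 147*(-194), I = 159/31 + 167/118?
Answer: 397261425253/13380964 ≈ 29689.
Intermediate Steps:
Y = -12 (Y = 4*(-74 - 1*(-71)) = 4*(-74 + 71) = 4*(-3) = -12)
I = 23939/3658 (I = 159*(1/31) + 167*(1/118) = 159/31 + 167/118 = 23939/3658 ≈ 6.5443)
B = -37 (B = -12 - 1*25 = -12 - 25 = -37)
p = -28761 (p = -243 - 28518 = -28761)
(I + B)**2 - p = (23939/3658 - 37)**2 - 1*(-28761) = (-111407/3658)**2 + 28761 = 12411519649/13380964 + 28761 = 397261425253/13380964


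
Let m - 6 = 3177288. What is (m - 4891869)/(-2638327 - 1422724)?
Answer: 1714575/4061051 ≈ 0.42220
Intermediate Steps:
m = 3177294 (m = 6 + 3177288 = 3177294)
(m - 4891869)/(-2638327 - 1422724) = (3177294 - 4891869)/(-2638327 - 1422724) = -1714575/(-4061051) = -1714575*(-1/4061051) = 1714575/4061051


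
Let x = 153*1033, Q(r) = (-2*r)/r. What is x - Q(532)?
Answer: 158051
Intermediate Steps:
Q(r) = -2
x = 158049
x - Q(532) = 158049 - 1*(-2) = 158049 + 2 = 158051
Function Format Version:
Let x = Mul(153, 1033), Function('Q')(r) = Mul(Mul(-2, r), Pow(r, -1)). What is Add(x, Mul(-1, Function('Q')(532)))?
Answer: 158051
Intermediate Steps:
Function('Q')(r) = -2
x = 158049
Add(x, Mul(-1, Function('Q')(532))) = Add(158049, Mul(-1, -2)) = Add(158049, 2) = 158051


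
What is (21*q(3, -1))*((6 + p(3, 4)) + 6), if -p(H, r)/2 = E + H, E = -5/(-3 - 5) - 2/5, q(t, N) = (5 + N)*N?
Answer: -2331/5 ≈ -466.20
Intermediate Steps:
q(t, N) = N*(5 + N)
E = 9/40 (E = -5/(-8) - 2*⅕ = -5*(-⅛) - ⅖ = 5/8 - ⅖ = 9/40 ≈ 0.22500)
p(H, r) = -9/20 - 2*H (p(H, r) = -2*(9/40 + H) = -9/20 - 2*H)
(21*q(3, -1))*((6 + p(3, 4)) + 6) = (21*(-(5 - 1)))*((6 + (-9/20 - 2*3)) + 6) = (21*(-1*4))*((6 + (-9/20 - 6)) + 6) = (21*(-4))*((6 - 129/20) + 6) = -84*(-9/20 + 6) = -84*111/20 = -2331/5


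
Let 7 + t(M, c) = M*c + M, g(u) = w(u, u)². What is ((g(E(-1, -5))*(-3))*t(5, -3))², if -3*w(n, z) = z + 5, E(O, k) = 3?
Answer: 1183744/9 ≈ 1.3153e+5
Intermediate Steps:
w(n, z) = -5/3 - z/3 (w(n, z) = -(z + 5)/3 = -(5 + z)/3 = -5/3 - z/3)
g(u) = (-5/3 - u/3)²
t(M, c) = -7 + M + M*c (t(M, c) = -7 + (M*c + M) = -7 + (M + M*c) = -7 + M + M*c)
((g(E(-1, -5))*(-3))*t(5, -3))² = ((((5 + 3)²/9)*(-3))*(-7 + 5 + 5*(-3)))² = ((((⅑)*8²)*(-3))*(-7 + 5 - 15))² = ((((⅑)*64)*(-3))*(-17))² = (((64/9)*(-3))*(-17))² = (-64/3*(-17))² = (1088/3)² = 1183744/9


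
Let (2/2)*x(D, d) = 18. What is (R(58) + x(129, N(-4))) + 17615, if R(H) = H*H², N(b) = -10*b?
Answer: 212745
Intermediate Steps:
x(D, d) = 18
R(H) = H³
(R(58) + x(129, N(-4))) + 17615 = (58³ + 18) + 17615 = (195112 + 18) + 17615 = 195130 + 17615 = 212745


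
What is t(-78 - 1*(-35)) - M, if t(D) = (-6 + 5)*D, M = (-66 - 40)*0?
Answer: 43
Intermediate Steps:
M = 0 (M = -106*0 = 0)
t(D) = -D
t(-78 - 1*(-35)) - M = -(-78 - 1*(-35)) - 1*0 = -(-78 + 35) + 0 = -1*(-43) + 0 = 43 + 0 = 43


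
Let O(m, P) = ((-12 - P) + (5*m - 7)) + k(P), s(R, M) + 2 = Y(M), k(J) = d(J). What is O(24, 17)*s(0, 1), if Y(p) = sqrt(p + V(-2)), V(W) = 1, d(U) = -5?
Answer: -158 + 79*sqrt(2) ≈ -46.277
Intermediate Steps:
k(J) = -5
Y(p) = sqrt(1 + p) (Y(p) = sqrt(p + 1) = sqrt(1 + p))
s(R, M) = -2 + sqrt(1 + M)
O(m, P) = -24 - P + 5*m (O(m, P) = ((-12 - P) + (5*m - 7)) - 5 = ((-12 - P) + (-7 + 5*m)) - 5 = (-19 - P + 5*m) - 5 = -24 - P + 5*m)
O(24, 17)*s(0, 1) = (-24 - 1*17 + 5*24)*(-2 + sqrt(1 + 1)) = (-24 - 17 + 120)*(-2 + sqrt(2)) = 79*(-2 + sqrt(2)) = -158 + 79*sqrt(2)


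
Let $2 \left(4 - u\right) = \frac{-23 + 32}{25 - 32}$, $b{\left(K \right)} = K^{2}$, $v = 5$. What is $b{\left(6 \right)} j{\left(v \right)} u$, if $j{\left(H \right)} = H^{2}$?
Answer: $\frac{29250}{7} \approx 4178.6$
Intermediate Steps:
$u = \frac{65}{14}$ ($u = 4 - \frac{\left(-23 + 32\right) \frac{1}{25 - 32}}{2} = 4 - \frac{9 \frac{1}{-7}}{2} = 4 - \frac{9 \left(- \frac{1}{7}\right)}{2} = 4 - - \frac{9}{14} = 4 + \frac{9}{14} = \frac{65}{14} \approx 4.6429$)
$b{\left(6 \right)} j{\left(v \right)} u = 6^{2} \cdot 5^{2} \cdot \frac{65}{14} = 36 \cdot 25 \cdot \frac{65}{14} = 900 \cdot \frac{65}{14} = \frac{29250}{7}$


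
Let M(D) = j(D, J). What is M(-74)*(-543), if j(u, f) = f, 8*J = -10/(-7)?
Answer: -2715/28 ≈ -96.964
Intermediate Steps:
J = 5/28 (J = (-10/(-7))/8 = (-10*(-⅐))/8 = (⅛)*(10/7) = 5/28 ≈ 0.17857)
M(D) = 5/28
M(-74)*(-543) = (5/28)*(-543) = -2715/28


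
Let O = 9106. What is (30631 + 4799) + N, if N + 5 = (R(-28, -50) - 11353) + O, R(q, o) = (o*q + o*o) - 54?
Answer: 37024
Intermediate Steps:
R(q, o) = -54 + o² + o*q (R(q, o) = (o*q + o²) - 54 = (o² + o*q) - 54 = -54 + o² + o*q)
N = 1594 (N = -5 + (((-54 + (-50)² - 50*(-28)) - 11353) + 9106) = -5 + (((-54 + 2500 + 1400) - 11353) + 9106) = -5 + ((3846 - 11353) + 9106) = -5 + (-7507 + 9106) = -5 + 1599 = 1594)
(30631 + 4799) + N = (30631 + 4799) + 1594 = 35430 + 1594 = 37024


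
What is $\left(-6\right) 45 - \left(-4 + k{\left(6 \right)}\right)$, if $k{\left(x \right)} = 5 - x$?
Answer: $-265$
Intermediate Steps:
$\left(-6\right) 45 - \left(-4 + k{\left(6 \right)}\right) = \left(-6\right) 45 + \left(4 - \left(5 - 6\right)\right) = -270 + \left(4 - \left(5 - 6\right)\right) = -270 + \left(4 - -1\right) = -270 + \left(4 + 1\right) = -270 + 5 = -265$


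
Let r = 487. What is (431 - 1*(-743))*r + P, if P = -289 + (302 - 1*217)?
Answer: 571534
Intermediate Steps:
P = -204 (P = -289 + (302 - 217) = -289 + 85 = -204)
(431 - 1*(-743))*r + P = (431 - 1*(-743))*487 - 204 = (431 + 743)*487 - 204 = 1174*487 - 204 = 571738 - 204 = 571534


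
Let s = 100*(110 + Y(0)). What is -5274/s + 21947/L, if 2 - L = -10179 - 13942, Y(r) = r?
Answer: 27757/64500 ≈ 0.43034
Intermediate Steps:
L = 24123 (L = 2 - (-10179 - 13942) = 2 - 1*(-24121) = 2 + 24121 = 24123)
s = 11000 (s = 100*(110 + 0) = 100*110 = 11000)
-5274/s + 21947/L = -5274/11000 + 21947/24123 = -5274*1/11000 + 21947*(1/24123) = -2637/5500 + 1291/1419 = 27757/64500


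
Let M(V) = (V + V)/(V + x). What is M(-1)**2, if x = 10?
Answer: 4/81 ≈ 0.049383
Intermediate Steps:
M(V) = 2*V/(10 + V) (M(V) = (V + V)/(V + 10) = (2*V)/(10 + V) = 2*V/(10 + V))
M(-1)**2 = (2*(-1)/(10 - 1))**2 = (2*(-1)/9)**2 = (2*(-1)*(1/9))**2 = (-2/9)**2 = 4/81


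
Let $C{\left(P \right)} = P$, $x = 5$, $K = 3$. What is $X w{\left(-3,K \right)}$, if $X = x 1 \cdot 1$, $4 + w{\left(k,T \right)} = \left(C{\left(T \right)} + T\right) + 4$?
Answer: $30$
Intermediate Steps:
$w{\left(k,T \right)} = 2 T$ ($w{\left(k,T \right)} = -4 + \left(\left(T + T\right) + 4\right) = -4 + \left(2 T + 4\right) = -4 + \left(4 + 2 T\right) = 2 T$)
$X = 5$ ($X = 5 \cdot 1 \cdot 1 = 5 \cdot 1 = 5$)
$X w{\left(-3,K \right)} = 5 \cdot 2 \cdot 3 = 5 \cdot 6 = 30$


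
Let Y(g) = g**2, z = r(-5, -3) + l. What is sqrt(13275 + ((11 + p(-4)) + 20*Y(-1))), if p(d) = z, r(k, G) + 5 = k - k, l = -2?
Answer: sqrt(13299) ≈ 115.32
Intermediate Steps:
r(k, G) = -5 (r(k, G) = -5 + (k - k) = -5 + 0 = -5)
z = -7 (z = -5 - 2 = -7)
p(d) = -7
sqrt(13275 + ((11 + p(-4)) + 20*Y(-1))) = sqrt(13275 + ((11 - 7) + 20*(-1)**2)) = sqrt(13275 + (4 + 20*1)) = sqrt(13275 + (4 + 20)) = sqrt(13275 + 24) = sqrt(13299)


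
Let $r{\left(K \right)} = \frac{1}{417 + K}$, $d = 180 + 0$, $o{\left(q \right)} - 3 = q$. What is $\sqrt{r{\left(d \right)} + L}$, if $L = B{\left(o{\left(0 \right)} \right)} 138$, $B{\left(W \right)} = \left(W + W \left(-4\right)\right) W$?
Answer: $\frac{i \sqrt{1327979337}}{597} \approx 61.041 i$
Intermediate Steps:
$o{\left(q \right)} = 3 + q$
$d = 180$
$B{\left(W \right)} = - 3 W^{2}$ ($B{\left(W \right)} = \left(W - 4 W\right) W = - 3 W W = - 3 W^{2}$)
$L = -3726$ ($L = - 3 \left(3 + 0\right)^{2} \cdot 138 = - 3 \cdot 3^{2} \cdot 138 = \left(-3\right) 9 \cdot 138 = \left(-27\right) 138 = -3726$)
$\sqrt{r{\left(d \right)} + L} = \sqrt{\frac{1}{417 + 180} - 3726} = \sqrt{\frac{1}{597} - 3726} = \sqrt{- \frac{2224421}{597}} = \frac{i \sqrt{1327979337}}{597}$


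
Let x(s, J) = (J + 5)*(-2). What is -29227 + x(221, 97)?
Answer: -29431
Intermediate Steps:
x(s, J) = -10 - 2*J (x(s, J) = (5 + J)*(-2) = -10 - 2*J)
-29227 + x(221, 97) = -29227 + (-10 - 2*97) = -29227 + (-10 - 194) = -29227 - 204 = -29431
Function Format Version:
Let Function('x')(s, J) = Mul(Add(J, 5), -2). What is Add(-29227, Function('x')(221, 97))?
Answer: -29431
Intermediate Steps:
Function('x')(s, J) = Add(-10, Mul(-2, J)) (Function('x')(s, J) = Mul(Add(5, J), -2) = Add(-10, Mul(-2, J)))
Add(-29227, Function('x')(221, 97)) = Add(-29227, Add(-10, Mul(-2, 97))) = Add(-29227, Add(-10, -194)) = Add(-29227, -204) = -29431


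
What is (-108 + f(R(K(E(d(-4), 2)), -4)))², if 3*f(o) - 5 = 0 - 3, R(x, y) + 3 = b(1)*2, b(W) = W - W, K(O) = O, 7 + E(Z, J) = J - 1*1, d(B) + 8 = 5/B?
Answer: 103684/9 ≈ 11520.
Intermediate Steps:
d(B) = -8 + 5/B
E(Z, J) = -8 + J (E(Z, J) = -7 + (J - 1*1) = -7 + (J - 1) = -7 + (-1 + J) = -8 + J)
b(W) = 0
R(x, y) = -3 (R(x, y) = -3 + 0*2 = -3 + 0 = -3)
f(o) = ⅔ (f(o) = 5/3 + (0 - 3)/3 = 5/3 + (⅓)*(-3) = 5/3 - 1 = ⅔)
(-108 + f(R(K(E(d(-4), 2)), -4)))² = (-108 + ⅔)² = (-322/3)² = 103684/9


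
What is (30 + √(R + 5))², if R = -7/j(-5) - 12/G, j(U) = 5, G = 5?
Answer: (150 + √30)²/25 ≈ 966.93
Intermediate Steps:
R = -19/5 (R = -7/5 - 12/5 = -19/5 ≈ -3.8000)
(30 + √(R + 5))² = (30 + √(-19/5 + 5))² = (30 + √(6/5))² = (30 + √30/5)²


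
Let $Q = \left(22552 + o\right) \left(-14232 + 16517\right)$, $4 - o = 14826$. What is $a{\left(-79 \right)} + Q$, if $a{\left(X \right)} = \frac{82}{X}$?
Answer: $\frac{1395380868}{79} \approx 1.7663 \cdot 10^{7}$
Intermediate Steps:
$o = -14822$ ($o = 4 - 14826 = -14822$)
$Q = 17663050$ ($Q = \left(22552 - 14822\right) \left(-14232 + 16517\right) = 7730 \cdot 2285 = 17663050$)
$a{\left(-79 \right)} + Q = \frac{82}{-79} + 17663050 = 82 \left(- \frac{1}{79}\right) + 17663050 = - \frac{82}{79} + 17663050 = \frac{1395380868}{79}$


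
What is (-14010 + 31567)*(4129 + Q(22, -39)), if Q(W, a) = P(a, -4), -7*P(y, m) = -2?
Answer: 507485085/7 ≈ 7.2498e+7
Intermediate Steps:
P(y, m) = 2/7 (P(y, m) = -1/7*(-2) = 2/7)
Q(W, a) = 2/7
(-14010 + 31567)*(4129 + Q(22, -39)) = (-14010 + 31567)*(4129 + 2/7) = 17557*(28905/7) = 507485085/7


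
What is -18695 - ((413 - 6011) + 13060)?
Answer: -26157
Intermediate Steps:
-18695 - ((413 - 6011) + 13060) = -18695 - (-5598 + 13060) = -18695 - 1*7462 = -18695 - 7462 = -26157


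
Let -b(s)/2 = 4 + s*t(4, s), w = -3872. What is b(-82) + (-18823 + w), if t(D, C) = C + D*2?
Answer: -34839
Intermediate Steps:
t(D, C) = C + 2*D
b(s) = -8 - 2*s*(8 + s) (b(s) = -2*(4 + s*(s + 2*4)) = -2*(4 + s*(s + 8)) = -2*(4 + s*(8 + s)) = -8 - 2*s*(8 + s))
b(-82) + (-18823 + w) = (-8 - 2*(-82)*(8 - 82)) + (-18823 - 3872) = (-8 - 2*(-82)*(-74)) - 22695 = (-8 - 12136) - 22695 = -12144 - 22695 = -34839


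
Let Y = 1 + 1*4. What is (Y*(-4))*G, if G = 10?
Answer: -200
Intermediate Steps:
Y = 5 (Y = 1 + 4 = 5)
(Y*(-4))*G = (5*(-4))*10 = -20*10 = -200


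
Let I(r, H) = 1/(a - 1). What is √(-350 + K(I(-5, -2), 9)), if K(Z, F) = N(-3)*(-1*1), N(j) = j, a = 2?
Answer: I*√347 ≈ 18.628*I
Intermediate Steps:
I(r, H) = 1 (I(r, H) = 1/(2 - 1) = 1/1 = 1)
K(Z, F) = 3 (K(Z, F) = -(-3) = -3*(-1) = 3)
√(-350 + K(I(-5, -2), 9)) = √(-350 + 3) = √(-347) = I*√347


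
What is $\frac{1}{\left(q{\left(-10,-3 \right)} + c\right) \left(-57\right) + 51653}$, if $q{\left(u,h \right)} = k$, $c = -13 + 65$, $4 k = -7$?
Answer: $\frac{4}{195155} \approx 2.0497 \cdot 10^{-5}$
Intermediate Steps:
$k = - \frac{7}{4}$ ($k = \frac{1}{4} \left(-7\right) = - \frac{7}{4} \approx -1.75$)
$c = 52$
$q{\left(u,h \right)} = - \frac{7}{4}$
$\frac{1}{\left(q{\left(-10,-3 \right)} + c\right) \left(-57\right) + 51653} = \frac{1}{\left(- \frac{7}{4} + 52\right) \left(-57\right) + 51653} = \frac{1}{\frac{201}{4} \left(-57\right) + 51653} = \frac{1}{- \frac{11457}{4} + 51653} = \frac{1}{\frac{195155}{4}} = \frac{4}{195155}$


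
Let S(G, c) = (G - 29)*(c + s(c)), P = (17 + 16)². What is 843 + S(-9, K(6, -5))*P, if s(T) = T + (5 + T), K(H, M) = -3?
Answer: 166371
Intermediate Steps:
P = 1089 (P = 33² = 1089)
s(T) = 5 + 2*T
S(G, c) = (-29 + G)*(5 + 3*c) (S(G, c) = (G - 29)*(c + (5 + 2*c)) = (-29 + G)*(5 + 3*c))
843 + S(-9, K(6, -5))*P = 843 + (-145 - 87*(-3) + 5*(-9) + 3*(-9)*(-3))*1089 = 843 + (-145 + 261 - 45 + 81)*1089 = 843 + 152*1089 = 843 + 165528 = 166371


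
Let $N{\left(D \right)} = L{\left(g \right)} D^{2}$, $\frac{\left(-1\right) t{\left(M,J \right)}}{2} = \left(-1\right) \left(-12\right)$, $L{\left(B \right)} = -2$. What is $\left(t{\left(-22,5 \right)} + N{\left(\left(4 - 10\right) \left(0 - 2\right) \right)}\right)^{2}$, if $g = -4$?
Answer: $97344$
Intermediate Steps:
$t{\left(M,J \right)} = -24$ ($t{\left(M,J \right)} = - 2 \left(\left(-1\right) \left(-12\right)\right) = \left(-2\right) 12 = -24$)
$N{\left(D \right)} = - 2 D^{2}$
$\left(t{\left(-22,5 \right)} + N{\left(\left(4 - 10\right) \left(0 - 2\right) \right)}\right)^{2} = \left(-24 - 2 \left(\left(4 - 10\right) \left(0 - 2\right)\right)^{2}\right)^{2} = \left(-24 - 2 \left(\left(-6\right) \left(-2\right)\right)^{2}\right)^{2} = \left(-24 - 2 \cdot 12^{2}\right)^{2} = \left(-24 - 288\right)^{2} = \left(-312\right)^{2} = 97344$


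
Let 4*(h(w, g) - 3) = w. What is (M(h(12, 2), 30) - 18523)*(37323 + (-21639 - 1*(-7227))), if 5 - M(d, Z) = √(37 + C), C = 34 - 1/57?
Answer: -424265898 - 129829*√798/19 ≈ -4.2446e+8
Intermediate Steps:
C = 1937/57 (C = 34 - 1*1/57 = 34 - 1/57 = 1937/57 ≈ 33.982)
h(w, g) = 3 + w/4
M(d, Z) = 5 - 17*√798/57 (M(d, Z) = 5 - √(37 + 1937/57) = 5 - √(4046/57) = 5 - 17*√798/57)
(M(h(12, 2), 30) - 18523)*(37323 + (-21639 - 1*(-7227))) = ((5 - 17*√798/57) - 18523)*(37323 + (-21639 - 1*(-7227))) = (-18518 - 17*√798/57)*(37323 + (-21639 + 7227)) = (-18518 - 17*√798/57)*(37323 - 14412) = (-18518 - 17*√798/57)*22911 = -424265898 - 129829*√798/19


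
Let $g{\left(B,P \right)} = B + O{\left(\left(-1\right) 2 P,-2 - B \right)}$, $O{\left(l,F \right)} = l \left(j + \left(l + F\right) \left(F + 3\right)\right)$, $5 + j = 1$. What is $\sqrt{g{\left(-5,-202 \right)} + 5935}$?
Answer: $3 \sqrt{110098} \approx 995.43$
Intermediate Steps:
$j = -4$ ($j = -5 + 1 = -4$)
$O{\left(l,F \right)} = l \left(-4 + \left(3 + F\right) \left(F + l\right)\right)$ ($O{\left(l,F \right)} = l \left(-4 + \left(l + F\right) \left(F + 3\right)\right) = l \left(-4 + \left(F + l\right) \left(3 + F\right)\right) = l \left(-4 + \left(3 + F\right) \left(F + l\right)\right)$)
$g{\left(B,P \right)} = B - 2 P \left(-10 + \left(-2 - B\right)^{2} - 6 P - 3 B - 2 P \left(-2 - B\right)\right)$ ($g{\left(B,P \right)} = B + \left(-1\right) 2 P \left(-4 + \left(-2 - B\right)^{2} + 3 \left(-2 - B\right) + 3 \left(-1\right) 2 P + \left(-2 - B\right) \left(-1\right) 2 P\right) = B + - 2 P \left(-4 + \left(-2 - B\right)^{2} - \left(6 + 3 B\right) + 3 \left(- 2 P\right) + \left(-2 - B\right) \left(- 2 P\right)\right) = B + - 2 P \left(-4 + \left(-2 - B\right)^{2} - \left(6 + 3 B\right) - 6 P - 2 P \left(-2 - B\right)\right) = B + - 2 P \left(-10 + \left(-2 - B\right)^{2} - 6 P - 3 B - 2 P \left(-2 - B\right)\right) = B - 2 P \left(-10 + \left(-2 - B\right)^{2} - 6 P - 3 B - 2 P \left(-2 - B\right)\right)$)
$\sqrt{g{\left(-5,-202 \right)} + 5935} = \sqrt{\left(-5 + 2 \left(-202\right) \left(10 - \left(2 - 5\right)^{2} + 3 \left(-5\right) + 6 \left(-202\right) - - 404 \left(2 - 5\right)\right)\right) + 5935} = \sqrt{\left(-5 + 2 \left(-202\right) \left(10 - \left(-3\right)^{2} - 15 - 1212 - \left(-404\right) \left(-3\right)\right)\right) + 5935} = \sqrt{\left(-5 + 2 \left(-202\right) \left(10 - 9 - 15 - 1212 - 1212\right)\right) + 5935} = \sqrt{\left(-5 + 2 \left(-202\right) \left(-2438\right)\right) + 5935} = \sqrt{\left(-5 + 984952\right) + 5935} = \sqrt{984947 + 5935} = \sqrt{990882} = 3 \sqrt{110098}$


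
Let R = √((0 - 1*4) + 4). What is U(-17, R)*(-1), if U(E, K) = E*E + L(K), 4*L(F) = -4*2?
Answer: -287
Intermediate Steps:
L(F) = -2 (L(F) = (-4*2)/4 = (¼)*(-8) = -2)
R = 0 (R = √((0 - 4) + 4) = √(-4 + 4) = √0 = 0)
U(E, K) = -2 + E² (U(E, K) = E*E - 2 = E² - 2 = -2 + E²)
U(-17, R)*(-1) = (-2 + (-17)²)*(-1) = (-2 + 289)*(-1) = 287*(-1) = -287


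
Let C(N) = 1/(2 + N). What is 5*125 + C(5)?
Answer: 4376/7 ≈ 625.14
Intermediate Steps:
5*125 + C(5) = 5*125 + 1/(2 + 5) = 625 + 1/7 = 625 + ⅐ = 4376/7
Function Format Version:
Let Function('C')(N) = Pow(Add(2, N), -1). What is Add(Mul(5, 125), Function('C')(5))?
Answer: Rational(4376, 7) ≈ 625.14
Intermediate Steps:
Add(Mul(5, 125), Function('C')(5)) = Add(Mul(5, 125), Pow(Add(2, 5), -1)) = Add(625, Pow(7, -1)) = Add(625, Rational(1, 7)) = Rational(4376, 7)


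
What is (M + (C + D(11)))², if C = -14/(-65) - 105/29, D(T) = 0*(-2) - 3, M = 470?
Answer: 763659263376/3553225 ≈ 2.1492e+5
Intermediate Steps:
D(T) = -3 (D(T) = 0 - 3 = -3)
C = -6419/1885 (C = -14*(-1/65) - 105*1/29 = 14/65 - 105/29 = -6419/1885 ≈ -3.4053)
(M + (C + D(11)))² = (470 + (-6419/1885 - 3))² = (470 - 12074/1885)² = (873876/1885)² = 763659263376/3553225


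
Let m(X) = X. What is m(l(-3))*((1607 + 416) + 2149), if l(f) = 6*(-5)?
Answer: -125160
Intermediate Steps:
l(f) = -30
m(l(-3))*((1607 + 416) + 2149) = -30*((1607 + 416) + 2149) = -30*(2023 + 2149) = -30*4172 = -125160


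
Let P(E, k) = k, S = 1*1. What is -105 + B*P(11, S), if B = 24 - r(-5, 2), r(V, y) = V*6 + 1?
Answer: -52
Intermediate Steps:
r(V, y) = 1 + 6*V (r(V, y) = 6*V + 1 = 1 + 6*V)
S = 1
B = 53 (B = 24 - (1 + 6*(-5)) = 24 - (1 - 30) = 24 - 1*(-29) = 24 + 29 = 53)
-105 + B*P(11, S) = -105 + 53*1 = -105 + 53 = -52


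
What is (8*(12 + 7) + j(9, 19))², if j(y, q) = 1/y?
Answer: 1874161/81 ≈ 23138.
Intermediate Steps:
(8*(12 + 7) + j(9, 19))² = (8*(12 + 7) + 1/9)² = (8*19 + ⅑)² = (152 + ⅑)² = (1369/9)² = 1874161/81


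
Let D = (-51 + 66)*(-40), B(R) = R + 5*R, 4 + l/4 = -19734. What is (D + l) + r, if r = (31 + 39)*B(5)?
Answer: -77452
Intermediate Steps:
l = -78952 (l = -16 + 4*(-19734) = -16 - 78936 = -78952)
B(R) = 6*R
D = -600 (D = 15*(-40) = -600)
r = 2100 (r = (31 + 39)*(6*5) = 70*30 = 2100)
(D + l) + r = (-600 - 78952) + 2100 = -79552 + 2100 = -77452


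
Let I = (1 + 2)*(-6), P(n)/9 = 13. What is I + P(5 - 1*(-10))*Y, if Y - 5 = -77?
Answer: -8442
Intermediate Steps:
Y = -72 (Y = 5 - 77 = -72)
P(n) = 117 (P(n) = 9*13 = 117)
I = -18 (I = 3*(-6) = -18)
I + P(5 - 1*(-10))*Y = -18 + 117*(-72) = -18 - 8424 = -8442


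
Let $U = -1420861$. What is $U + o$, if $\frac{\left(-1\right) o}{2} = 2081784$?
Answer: $-5584429$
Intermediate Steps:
$o = -4163568$ ($o = \left(-2\right) 2081784 = -4163568$)
$U + o = -1420861 - 4163568 = -5584429$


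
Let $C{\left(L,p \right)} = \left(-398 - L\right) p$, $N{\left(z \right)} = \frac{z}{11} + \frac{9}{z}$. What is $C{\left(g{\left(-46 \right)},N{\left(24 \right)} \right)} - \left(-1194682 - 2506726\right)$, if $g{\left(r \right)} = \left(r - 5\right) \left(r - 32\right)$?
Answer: $\frac{40592413}{11} \approx 3.6902 \cdot 10^{6}$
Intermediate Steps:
$N{\left(z \right)} = \frac{9}{z} + \frac{z}{11}$ ($N{\left(z \right)} = z \frac{1}{11} + \frac{9}{z} = \frac{z}{11} + \frac{9}{z} = \frac{9}{z} + \frac{z}{11}$)
$g{\left(r \right)} = \left(-32 + r\right) \left(-5 + r\right)$ ($g{\left(r \right)} = \left(-5 + r\right) \left(-32 + r\right) = \left(-32 + r\right) \left(-5 + r\right)$)
$C{\left(L,p \right)} = p \left(-398 - L\right)$
$C{\left(g{\left(-46 \right)},N{\left(24 \right)} \right)} - \left(-1194682 - 2506726\right) = - \left(\frac{9}{24} + \frac{1}{11} \cdot 24\right) \left(398 + \left(160 + \left(-46\right)^{2} - -1702\right)\right) - \left(-1194682 - 2506726\right) = - \left(9 \cdot \frac{1}{24} + \frac{24}{11}\right) \left(398 + \left(160 + 2116 + 1702\right)\right) - -3701408 = - \left(\frac{3}{8} + \frac{24}{11}\right) \left(398 + 3978\right) + 3701408 = \left(-1\right) \frac{225}{88} \cdot 4376 + 3701408 = - \frac{123075}{11} + 3701408 = \frac{40592413}{11}$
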